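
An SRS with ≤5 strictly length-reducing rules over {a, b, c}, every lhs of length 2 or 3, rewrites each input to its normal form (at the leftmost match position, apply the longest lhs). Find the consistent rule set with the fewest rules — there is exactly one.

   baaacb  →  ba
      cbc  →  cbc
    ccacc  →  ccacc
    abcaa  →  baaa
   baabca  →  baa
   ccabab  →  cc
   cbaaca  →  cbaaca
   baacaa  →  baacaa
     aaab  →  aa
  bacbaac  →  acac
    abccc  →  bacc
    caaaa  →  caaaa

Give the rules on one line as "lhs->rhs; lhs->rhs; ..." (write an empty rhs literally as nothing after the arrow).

  | baaacb => baab => ba
  | cbc
  | ccacc
  | abcaa => baaa

ab->; abc->ba; acb->b; bba->ac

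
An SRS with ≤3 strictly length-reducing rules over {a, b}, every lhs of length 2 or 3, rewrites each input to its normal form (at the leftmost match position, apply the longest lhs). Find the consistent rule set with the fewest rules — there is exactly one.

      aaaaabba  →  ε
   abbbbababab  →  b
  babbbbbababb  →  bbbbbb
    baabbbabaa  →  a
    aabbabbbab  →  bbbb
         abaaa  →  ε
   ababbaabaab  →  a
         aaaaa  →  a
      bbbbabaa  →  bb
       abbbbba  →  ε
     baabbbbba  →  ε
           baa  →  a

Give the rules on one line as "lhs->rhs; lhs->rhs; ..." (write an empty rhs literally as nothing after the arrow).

  | aaaaabba => aaabba => abba => aba => aa => ε
  | abbbbababab => abbbababab => abbababab => abababab => aababab => babab => bab => b
  | babbbbbababb => bbbbbababb => bbbbbabb => bbbbbb
  | baabbbabaa => abbbabaa => abbabaa => ababaa => aabaa => baa => a

aa->; ab->a; ba->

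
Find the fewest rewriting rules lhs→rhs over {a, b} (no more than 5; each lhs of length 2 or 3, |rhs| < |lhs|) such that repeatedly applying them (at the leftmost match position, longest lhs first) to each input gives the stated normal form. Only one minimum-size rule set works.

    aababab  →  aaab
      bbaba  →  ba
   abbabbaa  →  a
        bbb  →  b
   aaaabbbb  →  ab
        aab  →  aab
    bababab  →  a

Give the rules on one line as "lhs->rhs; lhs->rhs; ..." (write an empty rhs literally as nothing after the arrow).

  | aababab => aaab
  | bbaba => ba
  | abbabbaa => babbaa => baa => a
  | bbb => b

abb->b; baa->a; bab->; bbb->b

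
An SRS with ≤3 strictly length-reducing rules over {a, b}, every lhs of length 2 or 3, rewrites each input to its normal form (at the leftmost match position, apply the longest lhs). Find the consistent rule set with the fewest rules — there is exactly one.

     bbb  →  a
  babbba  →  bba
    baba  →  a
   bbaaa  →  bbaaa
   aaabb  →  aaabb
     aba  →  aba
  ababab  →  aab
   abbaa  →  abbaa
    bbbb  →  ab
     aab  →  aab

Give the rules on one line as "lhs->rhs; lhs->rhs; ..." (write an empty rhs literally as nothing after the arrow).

bab->; bbb->a

  | bbb => a
  | babbba => bba
  | baba => a
  | bbaaa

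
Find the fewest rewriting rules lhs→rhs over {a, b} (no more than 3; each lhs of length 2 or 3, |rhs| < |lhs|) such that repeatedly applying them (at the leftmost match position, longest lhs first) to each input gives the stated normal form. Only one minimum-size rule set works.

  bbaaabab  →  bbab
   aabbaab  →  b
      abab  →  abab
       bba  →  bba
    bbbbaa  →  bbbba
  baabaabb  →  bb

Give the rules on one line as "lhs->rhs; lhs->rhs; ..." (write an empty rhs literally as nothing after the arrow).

  | bbaaabab => bbaabab => bbab
  | aabbaab => baab => b
  | abab
  | bba

aa->a; aab->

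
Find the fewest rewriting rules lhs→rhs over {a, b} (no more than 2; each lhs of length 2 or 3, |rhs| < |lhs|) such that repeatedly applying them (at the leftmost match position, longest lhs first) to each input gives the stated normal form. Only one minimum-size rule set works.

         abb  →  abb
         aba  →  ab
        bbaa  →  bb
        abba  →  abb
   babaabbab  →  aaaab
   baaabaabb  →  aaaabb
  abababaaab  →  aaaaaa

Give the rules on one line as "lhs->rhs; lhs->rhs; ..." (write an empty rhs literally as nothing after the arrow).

ba->b; bab->aa

  | abb
  | aba => ab
  | bbaa => bba => bb
  | abba => abb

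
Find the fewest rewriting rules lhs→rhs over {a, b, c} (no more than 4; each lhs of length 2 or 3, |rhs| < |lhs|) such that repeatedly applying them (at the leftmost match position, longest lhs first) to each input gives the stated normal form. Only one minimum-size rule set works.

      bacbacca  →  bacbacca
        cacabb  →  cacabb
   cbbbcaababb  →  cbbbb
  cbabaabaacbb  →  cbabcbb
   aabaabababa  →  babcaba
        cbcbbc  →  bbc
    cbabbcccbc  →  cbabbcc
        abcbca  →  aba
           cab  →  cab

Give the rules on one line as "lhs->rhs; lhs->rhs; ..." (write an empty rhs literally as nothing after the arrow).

  | bacbacca
  | cacabb
  | cbbbcaababb => cbbbcbaabb => cbbbcbbab => cbbbcbcb => cbbbb
  | cbabaabaacbb => cbabbaaacbb => cbabcaacbb => cbabcbb

aab->ba; aac->; bba->bc; cbc->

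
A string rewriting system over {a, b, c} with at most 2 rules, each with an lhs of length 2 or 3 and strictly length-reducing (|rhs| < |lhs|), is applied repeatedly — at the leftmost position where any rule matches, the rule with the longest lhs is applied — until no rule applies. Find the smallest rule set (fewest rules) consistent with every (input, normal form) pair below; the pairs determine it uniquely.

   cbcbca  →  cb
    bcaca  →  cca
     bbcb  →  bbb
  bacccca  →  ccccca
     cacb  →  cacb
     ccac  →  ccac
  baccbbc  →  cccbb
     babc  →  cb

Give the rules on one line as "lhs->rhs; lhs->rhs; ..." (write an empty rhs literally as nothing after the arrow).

  | cbcbca => cbbca => cbba => cbc => cb
  | bcaca => baca => cca
  | bbcb => bbb
  | bacccca => ccccca

ba->c; bc->b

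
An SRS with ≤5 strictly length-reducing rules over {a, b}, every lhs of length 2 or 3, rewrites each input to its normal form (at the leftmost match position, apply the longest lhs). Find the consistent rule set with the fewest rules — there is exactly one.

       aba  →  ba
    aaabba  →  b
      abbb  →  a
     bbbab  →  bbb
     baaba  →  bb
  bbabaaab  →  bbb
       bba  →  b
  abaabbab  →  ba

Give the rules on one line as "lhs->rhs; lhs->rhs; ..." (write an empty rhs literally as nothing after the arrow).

aa->b; ab->a; aba->ba; bba->aa

  | aba => ba
  | aaabba => babba => baba => bba => aa => b
  | abbb => abb => ab => a
  | bbbab => baab => bbb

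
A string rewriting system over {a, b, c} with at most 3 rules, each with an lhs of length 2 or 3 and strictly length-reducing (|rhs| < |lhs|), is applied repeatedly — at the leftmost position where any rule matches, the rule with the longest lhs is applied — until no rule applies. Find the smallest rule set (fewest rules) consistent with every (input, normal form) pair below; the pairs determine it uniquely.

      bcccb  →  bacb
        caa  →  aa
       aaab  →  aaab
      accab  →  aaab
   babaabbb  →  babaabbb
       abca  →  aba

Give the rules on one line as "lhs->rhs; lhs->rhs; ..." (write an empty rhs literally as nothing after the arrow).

ca->a; cc->a

  | bcccb => bacb
  | caa => aa
  | aaab
  | accab => aaab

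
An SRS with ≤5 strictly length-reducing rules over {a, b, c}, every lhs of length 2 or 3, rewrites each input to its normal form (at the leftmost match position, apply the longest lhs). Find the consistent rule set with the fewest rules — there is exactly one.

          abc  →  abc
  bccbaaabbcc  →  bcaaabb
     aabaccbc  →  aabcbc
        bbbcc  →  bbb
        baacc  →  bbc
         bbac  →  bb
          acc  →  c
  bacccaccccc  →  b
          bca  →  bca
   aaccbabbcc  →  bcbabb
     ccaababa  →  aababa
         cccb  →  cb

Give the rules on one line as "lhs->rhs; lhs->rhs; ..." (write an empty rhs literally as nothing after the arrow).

aac->b; ac->; cc->; ccb->c

  | abc
  | bccbaaabbcc => bcaaabbcc => bcaaabb
  | aabaccbc => aabcbc
  | bbbcc => bbb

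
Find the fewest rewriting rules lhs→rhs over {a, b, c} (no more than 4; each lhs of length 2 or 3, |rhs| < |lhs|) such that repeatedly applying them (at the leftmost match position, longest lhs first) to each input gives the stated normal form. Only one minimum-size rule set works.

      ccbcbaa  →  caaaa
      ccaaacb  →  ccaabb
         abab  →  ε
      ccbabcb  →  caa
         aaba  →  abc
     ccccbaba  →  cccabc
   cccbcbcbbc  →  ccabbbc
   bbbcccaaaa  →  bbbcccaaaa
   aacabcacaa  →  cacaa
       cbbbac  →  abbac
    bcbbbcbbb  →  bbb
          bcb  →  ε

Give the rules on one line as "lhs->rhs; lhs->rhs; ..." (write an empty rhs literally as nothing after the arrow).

  | ccbcbaa => cacbaa => caaaa
  | ccaaacb => ccaabb
  | abab => bcb => ε
  | ccbabcb => caabcb => caa

aac->ab; aba->bc; bcb->; cb->a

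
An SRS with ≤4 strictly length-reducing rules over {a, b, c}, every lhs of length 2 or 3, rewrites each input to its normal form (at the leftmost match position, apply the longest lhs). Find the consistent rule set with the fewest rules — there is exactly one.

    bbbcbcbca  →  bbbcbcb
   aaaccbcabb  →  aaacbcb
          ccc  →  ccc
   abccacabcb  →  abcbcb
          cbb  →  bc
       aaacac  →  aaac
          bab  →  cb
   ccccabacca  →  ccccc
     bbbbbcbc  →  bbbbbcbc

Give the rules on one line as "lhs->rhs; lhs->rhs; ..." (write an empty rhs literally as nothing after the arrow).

ba->c; ca->; cbb->bc

  | bbbcbcbca => bbbcbcb
  | aaaccbcabb => aaaccbbb => aaacbcb
  | ccc
  | abccacabcb => abccabcb => abcbcb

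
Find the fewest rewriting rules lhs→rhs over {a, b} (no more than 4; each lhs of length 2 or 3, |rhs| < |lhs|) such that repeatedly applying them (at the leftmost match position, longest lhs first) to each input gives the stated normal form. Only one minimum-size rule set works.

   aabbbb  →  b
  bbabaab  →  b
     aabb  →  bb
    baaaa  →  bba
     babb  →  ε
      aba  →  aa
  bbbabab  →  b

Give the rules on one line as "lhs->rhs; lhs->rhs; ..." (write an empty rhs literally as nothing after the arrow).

  | aabbbb => abbbb => bbbb => b
  | bbabaab => bbaaab => bbbb => b
  | aabb => abb => bb
  | baaaa => bba

aaa->b; ab->b; aba->aa; bbb->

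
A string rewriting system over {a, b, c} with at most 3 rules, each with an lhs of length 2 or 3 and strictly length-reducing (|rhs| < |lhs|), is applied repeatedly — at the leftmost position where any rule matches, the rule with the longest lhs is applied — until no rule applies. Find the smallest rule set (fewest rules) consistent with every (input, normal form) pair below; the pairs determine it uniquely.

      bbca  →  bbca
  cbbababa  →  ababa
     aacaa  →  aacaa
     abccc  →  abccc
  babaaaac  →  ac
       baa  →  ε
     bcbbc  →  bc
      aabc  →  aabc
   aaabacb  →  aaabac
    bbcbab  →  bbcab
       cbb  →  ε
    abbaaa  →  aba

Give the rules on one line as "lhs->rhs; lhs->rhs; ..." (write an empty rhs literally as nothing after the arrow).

  | bbca
  | cbbababa => ababa
  | aacaa
  | abccc

baa->; cb->c; cbb->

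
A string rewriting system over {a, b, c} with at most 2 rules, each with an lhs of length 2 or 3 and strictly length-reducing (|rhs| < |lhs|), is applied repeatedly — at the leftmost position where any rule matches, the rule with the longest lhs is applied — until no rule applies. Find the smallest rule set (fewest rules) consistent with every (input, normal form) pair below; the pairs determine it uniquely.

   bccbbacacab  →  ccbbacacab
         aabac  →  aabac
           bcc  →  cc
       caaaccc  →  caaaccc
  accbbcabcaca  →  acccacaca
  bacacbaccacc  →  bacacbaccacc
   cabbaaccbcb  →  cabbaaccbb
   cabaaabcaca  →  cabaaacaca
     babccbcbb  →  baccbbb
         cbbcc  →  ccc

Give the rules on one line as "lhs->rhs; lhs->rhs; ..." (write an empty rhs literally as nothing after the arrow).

bc->c; bcb->bb

  | bccbbacacab => ccbbacacab
  | aabac
  | bcc => cc
  | caaaccc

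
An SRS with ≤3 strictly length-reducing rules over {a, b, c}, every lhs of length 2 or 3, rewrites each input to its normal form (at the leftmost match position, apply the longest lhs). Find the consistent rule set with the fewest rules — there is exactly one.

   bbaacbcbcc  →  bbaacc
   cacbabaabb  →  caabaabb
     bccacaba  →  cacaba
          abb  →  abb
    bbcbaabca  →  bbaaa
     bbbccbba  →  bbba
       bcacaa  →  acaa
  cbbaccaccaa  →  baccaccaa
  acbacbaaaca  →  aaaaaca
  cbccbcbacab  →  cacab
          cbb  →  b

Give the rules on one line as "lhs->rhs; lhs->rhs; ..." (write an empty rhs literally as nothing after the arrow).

bc->; cb->

  | bbaacbcbcc => bbaacbcc => bbaacc
  | cacbabaabb => caabaabb
  | bccacaba => cacaba
  | abb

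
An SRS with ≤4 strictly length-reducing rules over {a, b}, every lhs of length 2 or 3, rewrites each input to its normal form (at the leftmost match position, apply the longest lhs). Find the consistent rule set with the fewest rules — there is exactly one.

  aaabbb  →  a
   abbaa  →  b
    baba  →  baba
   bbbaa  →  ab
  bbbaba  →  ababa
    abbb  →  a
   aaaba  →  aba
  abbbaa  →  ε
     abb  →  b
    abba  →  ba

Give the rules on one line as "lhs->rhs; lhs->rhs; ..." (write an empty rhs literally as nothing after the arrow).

aa->; abb->b; bb->a; bba->a

  | aaabbb => abbb => bb => a
  | abbaa => baa => b
  | baba
  | bbbaa => abaa => ab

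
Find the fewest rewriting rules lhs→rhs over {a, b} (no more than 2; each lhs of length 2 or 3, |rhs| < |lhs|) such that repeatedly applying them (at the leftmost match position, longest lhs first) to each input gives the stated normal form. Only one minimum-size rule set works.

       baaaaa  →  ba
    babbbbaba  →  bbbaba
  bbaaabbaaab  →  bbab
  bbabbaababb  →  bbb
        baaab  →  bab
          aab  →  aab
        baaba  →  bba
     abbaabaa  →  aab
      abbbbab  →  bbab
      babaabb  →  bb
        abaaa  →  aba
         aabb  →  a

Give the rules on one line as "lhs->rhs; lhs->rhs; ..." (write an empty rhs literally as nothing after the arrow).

  | baaaaa => baaa => ba
  | babbbbaba => bbbaba
  | bbaaabbaaab => bbabbaaab => bbaaab => bbab
  | bbabbaababb => bbaababb => bbbabb => bbb

abb->; baa->b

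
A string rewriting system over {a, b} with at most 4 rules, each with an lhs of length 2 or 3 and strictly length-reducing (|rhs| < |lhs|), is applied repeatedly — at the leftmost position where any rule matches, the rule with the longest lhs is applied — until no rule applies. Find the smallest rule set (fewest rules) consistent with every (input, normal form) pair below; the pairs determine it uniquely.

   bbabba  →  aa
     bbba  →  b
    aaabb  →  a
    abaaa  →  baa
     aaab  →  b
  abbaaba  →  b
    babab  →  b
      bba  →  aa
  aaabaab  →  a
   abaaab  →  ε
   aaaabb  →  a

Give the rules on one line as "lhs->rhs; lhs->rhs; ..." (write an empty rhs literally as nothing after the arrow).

ab->b; aba->b; bab->; bb->a

  | bbabba => aabba => abba => bba => aa
  | bbba => aba => b
  | aaabb => aabb => abb => bb => a
  | abaaa => baa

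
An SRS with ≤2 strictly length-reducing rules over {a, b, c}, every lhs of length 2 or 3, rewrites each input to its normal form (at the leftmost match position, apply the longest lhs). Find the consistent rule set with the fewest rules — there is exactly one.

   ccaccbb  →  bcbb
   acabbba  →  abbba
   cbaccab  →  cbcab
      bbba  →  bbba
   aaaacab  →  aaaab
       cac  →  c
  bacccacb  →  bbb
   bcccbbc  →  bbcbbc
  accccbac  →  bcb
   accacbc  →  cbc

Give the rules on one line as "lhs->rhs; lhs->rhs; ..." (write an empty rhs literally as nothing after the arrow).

ac->; cc->b

  | ccaccbb => baccbb => bcbb
  | acabbba => abbba
  | cbaccab => cbcab
  | bbba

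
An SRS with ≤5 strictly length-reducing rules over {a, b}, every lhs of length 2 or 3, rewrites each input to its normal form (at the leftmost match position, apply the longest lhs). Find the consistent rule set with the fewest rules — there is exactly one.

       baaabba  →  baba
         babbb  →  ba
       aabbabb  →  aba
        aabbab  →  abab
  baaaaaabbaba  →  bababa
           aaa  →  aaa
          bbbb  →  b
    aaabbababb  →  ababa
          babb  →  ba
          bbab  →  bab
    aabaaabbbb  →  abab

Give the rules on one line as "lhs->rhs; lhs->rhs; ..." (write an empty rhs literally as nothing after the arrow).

  | baaabba => baabba => babba => baba
  | babbb => ba
  | aabbabb => abbabb => ababb => aba
  | aabbab => abbab => abab

aab->ab; bb->; bba->ba; bbb->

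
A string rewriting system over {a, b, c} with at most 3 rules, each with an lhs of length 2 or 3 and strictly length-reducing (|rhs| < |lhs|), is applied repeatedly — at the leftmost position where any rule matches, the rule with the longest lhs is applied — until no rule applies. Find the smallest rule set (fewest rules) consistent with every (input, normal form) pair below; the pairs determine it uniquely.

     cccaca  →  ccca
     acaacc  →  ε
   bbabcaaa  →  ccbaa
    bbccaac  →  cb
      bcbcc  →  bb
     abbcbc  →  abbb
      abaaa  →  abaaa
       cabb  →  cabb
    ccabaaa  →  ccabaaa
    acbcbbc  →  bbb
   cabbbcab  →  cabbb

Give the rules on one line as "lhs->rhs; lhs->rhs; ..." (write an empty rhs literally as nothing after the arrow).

  | cccaca => ccca
  | acaacc => aacc => ac => ε
  | bbabcaaa => cbbcaaa => cbbaaa => ccbaa
  | bbccaac => bbcaac => bbaac => cbac => cb

ac->; bba->cb; bc->b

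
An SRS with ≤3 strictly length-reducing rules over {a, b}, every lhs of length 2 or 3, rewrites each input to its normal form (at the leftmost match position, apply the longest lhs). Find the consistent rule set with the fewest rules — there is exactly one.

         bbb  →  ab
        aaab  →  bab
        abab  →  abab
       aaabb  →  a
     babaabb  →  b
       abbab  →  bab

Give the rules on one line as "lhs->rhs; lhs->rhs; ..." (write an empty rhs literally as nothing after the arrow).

  | bbb => ab
  | aaab => bab
  | abab
  | aaabb => babb => baa => bb => a

aa->b; bb->a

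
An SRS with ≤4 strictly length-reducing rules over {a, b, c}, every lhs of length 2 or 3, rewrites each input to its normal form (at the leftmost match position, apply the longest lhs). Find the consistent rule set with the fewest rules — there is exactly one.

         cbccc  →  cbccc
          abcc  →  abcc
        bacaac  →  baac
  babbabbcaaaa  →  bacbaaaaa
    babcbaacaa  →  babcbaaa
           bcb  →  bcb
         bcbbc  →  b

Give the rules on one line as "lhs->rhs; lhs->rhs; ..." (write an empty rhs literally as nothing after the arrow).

  | cbccc
  | abcc
  | bacaac => baac
  | babbabbcaaaa => bacbbbcaaaa => bacbaaaaa

bba->cb; bbc->a; ca->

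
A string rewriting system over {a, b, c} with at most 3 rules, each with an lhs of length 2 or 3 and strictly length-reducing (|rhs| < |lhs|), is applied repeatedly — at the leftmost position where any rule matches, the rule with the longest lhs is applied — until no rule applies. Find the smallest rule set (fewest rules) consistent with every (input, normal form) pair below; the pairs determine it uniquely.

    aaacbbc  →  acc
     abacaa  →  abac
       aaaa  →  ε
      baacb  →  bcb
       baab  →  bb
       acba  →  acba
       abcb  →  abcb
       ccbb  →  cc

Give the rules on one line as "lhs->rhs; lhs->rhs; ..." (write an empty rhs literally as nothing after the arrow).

aa->; cbb->c

  | aaacbbc => acbbc => acc
  | abacaa => abac
  | aaaa => aa => ε
  | baacb => bcb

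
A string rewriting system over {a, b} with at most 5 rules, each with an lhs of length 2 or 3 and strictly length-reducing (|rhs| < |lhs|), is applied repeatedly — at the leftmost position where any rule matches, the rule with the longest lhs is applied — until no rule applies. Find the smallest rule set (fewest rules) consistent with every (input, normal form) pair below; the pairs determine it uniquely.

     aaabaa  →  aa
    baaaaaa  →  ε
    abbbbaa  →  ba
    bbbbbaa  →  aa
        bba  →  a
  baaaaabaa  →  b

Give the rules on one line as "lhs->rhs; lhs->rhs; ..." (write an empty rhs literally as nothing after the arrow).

aaa->bb; aba->b; bb->; bbb->

  | aaabaa => bbbaa => aa
  | baaaaaa => bbbaaa => aaa => bb => ε
  | abbbbaa => abaa => ba
  | bbbbbaa => bbaa => aa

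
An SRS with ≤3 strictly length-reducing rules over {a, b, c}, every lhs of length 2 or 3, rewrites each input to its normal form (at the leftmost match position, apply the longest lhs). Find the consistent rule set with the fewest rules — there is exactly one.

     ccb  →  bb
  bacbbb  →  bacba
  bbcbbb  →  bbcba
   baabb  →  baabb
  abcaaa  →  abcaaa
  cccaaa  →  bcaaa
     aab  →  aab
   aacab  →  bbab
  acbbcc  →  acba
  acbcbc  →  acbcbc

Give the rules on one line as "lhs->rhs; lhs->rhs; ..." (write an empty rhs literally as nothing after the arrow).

  | ccb => bb
  | bacbbb => bacba
  | bbcbbb => bbcba
  | baabb

aac->bb; bbb->ba; cc->b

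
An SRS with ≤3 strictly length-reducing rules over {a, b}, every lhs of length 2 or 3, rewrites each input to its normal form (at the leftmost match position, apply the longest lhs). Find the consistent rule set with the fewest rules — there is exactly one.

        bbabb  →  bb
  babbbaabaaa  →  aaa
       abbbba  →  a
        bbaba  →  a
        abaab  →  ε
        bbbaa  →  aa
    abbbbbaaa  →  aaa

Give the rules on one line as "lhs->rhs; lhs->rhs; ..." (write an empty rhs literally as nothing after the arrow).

  | bbabb => babb => abb => bb
  | babbbaabaaa => abbbaabaaa => bbbaabaaa => bbaabaaa => baabaaa => aabaaa => aaa
  | abbbba => bbbba => bbba => bba => ba => a
  | bbaba => baba => aba => ba => a

aab->; ab->b; ba->a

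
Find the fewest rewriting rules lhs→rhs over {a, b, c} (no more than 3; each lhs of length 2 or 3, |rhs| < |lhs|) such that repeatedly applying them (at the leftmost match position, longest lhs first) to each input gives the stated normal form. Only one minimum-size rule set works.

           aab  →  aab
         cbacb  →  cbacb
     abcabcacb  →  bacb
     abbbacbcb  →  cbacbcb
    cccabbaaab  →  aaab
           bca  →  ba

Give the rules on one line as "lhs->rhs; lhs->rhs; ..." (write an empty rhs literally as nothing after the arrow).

  | aab
  | cbacb
  | abcabcacb => ababcacb => bcacb => bacb
  | abbbacbcb => cbacbcb

aba->; abb->c; ca->a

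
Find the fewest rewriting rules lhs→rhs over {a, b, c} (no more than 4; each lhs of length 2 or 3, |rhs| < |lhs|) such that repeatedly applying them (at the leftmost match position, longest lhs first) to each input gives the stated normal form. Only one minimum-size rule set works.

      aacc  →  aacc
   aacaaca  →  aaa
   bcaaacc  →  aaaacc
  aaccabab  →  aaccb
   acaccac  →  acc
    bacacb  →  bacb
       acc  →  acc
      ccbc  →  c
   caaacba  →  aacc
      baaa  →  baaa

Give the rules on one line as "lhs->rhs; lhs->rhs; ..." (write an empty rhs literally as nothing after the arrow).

bc->a; ca->; cba->cc

  | aacc
  | aacaaca => aaaca => aaa
  | bcaaacc => aaaacc
  | aaccabab => aacbab => aaccb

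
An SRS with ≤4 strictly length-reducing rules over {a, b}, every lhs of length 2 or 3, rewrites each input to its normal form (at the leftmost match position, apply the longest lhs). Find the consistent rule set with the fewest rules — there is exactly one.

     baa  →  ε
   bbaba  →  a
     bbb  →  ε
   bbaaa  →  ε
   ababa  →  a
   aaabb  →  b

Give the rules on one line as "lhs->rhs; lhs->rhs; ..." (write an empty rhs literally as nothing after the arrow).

aa->; ab->; ba->a; bb->a

  | baa => aa => ε
  | bbaba => aaba => ba => a
  | bbb => ab => ε
  | bbaaa => aaaa => aa => ε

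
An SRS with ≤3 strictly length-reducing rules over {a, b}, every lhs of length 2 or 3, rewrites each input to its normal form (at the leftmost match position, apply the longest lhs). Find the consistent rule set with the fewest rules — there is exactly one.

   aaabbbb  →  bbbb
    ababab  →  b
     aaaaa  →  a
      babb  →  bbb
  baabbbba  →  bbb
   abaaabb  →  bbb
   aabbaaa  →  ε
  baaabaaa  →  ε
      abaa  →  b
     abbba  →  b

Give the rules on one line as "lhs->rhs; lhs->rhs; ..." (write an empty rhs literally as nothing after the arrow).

  | aaabbbb => abbbb => bbbb
  | ababab => babab => bbab => b
  | aaaaa => aaa => a
  | babb => bbb

aa->; ab->b; bba->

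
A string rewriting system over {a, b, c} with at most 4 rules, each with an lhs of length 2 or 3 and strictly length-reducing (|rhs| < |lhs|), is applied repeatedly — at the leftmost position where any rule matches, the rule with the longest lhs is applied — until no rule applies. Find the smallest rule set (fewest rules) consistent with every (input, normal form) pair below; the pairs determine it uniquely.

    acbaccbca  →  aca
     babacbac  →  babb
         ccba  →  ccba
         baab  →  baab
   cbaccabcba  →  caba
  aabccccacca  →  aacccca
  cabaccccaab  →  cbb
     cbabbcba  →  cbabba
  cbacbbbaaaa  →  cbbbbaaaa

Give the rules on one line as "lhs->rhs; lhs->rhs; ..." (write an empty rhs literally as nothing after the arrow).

bac->b; bc->; caa->b; cac->c

  | acbaccbca => acbcbca => acbca => aca
  | babacbac => babbac => babb
  | ccba
  | baab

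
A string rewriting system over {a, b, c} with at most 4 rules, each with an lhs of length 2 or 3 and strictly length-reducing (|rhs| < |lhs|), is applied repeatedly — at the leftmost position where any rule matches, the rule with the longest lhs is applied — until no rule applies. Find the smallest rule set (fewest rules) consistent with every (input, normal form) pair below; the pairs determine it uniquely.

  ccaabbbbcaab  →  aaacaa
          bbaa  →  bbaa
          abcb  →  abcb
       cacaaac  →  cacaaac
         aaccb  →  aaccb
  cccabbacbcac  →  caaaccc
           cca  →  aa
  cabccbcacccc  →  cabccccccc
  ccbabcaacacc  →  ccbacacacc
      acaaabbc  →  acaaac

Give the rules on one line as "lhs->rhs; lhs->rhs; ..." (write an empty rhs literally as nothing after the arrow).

aab->aa; bca->c; cca->aa

  | ccaabbbbcaab => aaabbbbcaab => aaabbbcaab => aaabbcaab => aaabcaab => aaacaab => aaacaa
  | bbaa
  | abcb
  | cacaaac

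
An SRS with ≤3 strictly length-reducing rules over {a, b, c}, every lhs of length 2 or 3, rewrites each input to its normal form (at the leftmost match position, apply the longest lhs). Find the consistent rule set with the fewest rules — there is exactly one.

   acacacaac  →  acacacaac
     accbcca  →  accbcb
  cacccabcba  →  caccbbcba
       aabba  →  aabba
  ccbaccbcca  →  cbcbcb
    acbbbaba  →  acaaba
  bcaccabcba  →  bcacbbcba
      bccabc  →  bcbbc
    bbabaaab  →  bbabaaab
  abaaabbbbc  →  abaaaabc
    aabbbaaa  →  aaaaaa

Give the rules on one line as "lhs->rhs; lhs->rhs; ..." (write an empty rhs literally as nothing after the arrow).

bac->a; bbb->a; cca->cb

  | acacacaac
  | accbcca => accbcb
  | cacccabcba => caccbbcba
  | aabba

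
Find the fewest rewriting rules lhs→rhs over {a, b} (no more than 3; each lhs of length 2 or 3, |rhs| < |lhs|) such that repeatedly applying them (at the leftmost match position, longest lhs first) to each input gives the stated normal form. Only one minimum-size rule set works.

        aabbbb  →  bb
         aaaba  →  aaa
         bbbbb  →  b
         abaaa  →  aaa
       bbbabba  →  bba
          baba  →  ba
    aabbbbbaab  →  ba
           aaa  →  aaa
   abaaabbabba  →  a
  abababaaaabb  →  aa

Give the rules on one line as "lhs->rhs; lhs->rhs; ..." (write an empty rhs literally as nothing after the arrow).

ab->; bbb->b

  | aabbbb => abbb => bb
  | aaaba => aaa
  | bbbbb => bbb => b
  | abaaa => aaa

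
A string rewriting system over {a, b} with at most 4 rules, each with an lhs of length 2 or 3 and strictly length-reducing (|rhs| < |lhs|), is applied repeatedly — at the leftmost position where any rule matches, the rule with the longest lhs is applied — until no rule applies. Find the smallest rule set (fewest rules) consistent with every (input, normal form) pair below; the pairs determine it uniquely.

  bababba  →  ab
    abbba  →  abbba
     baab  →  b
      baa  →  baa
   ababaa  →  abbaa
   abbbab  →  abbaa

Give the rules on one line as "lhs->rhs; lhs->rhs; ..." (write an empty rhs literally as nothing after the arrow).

  | bababba => aaabba => aba => ab
  | abbba
  | baab => b
  | baa

aab->; aba->ab; bab->aa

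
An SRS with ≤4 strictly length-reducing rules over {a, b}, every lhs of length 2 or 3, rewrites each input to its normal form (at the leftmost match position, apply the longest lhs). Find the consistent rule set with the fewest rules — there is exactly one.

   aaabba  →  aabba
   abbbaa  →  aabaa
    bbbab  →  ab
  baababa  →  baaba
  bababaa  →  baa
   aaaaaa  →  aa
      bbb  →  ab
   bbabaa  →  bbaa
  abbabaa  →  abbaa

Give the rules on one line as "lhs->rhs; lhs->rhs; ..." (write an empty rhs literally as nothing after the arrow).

aaa->aa; bab->b; bbb->ab

  | aaabba => aabba
  | abbbaa => aabaa
  | bbbab => abab => ab
  | baababa => baaba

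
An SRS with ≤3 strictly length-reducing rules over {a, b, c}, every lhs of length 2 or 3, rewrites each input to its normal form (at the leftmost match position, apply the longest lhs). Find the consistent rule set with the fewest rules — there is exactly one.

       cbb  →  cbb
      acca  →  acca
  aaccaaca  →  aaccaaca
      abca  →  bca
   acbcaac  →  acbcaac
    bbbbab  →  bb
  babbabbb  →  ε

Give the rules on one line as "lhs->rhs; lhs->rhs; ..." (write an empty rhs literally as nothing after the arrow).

ab->b; bbb->

  | cbb
  | acca
  | aaccaaca
  | abca => bca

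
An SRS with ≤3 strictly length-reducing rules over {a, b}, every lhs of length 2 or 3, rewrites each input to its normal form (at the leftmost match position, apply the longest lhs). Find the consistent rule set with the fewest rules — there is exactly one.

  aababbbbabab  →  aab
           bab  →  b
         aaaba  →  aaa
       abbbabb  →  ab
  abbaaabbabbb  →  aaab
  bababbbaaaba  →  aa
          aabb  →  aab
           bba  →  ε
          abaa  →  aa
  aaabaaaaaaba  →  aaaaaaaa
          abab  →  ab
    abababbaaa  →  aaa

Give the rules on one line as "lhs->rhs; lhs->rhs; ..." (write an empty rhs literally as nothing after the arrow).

  | aababbbbabab => aabbbbabab => aabbbabab => aabbabab => aababab => aabab => aab
  | bab => b
  | aaaba => aaa
  | abbbabb => abbabb => ababb => abb => ab

ba->; bb->b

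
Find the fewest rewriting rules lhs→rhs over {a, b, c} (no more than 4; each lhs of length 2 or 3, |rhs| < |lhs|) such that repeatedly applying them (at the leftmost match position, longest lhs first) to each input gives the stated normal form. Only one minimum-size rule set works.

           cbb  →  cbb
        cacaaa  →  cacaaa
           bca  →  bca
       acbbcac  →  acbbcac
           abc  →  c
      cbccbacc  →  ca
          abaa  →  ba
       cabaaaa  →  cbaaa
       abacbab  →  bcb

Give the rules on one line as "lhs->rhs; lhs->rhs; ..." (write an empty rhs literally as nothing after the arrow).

ab->; aba->b; bcc->a

  | cbb
  | cacaaa
  | bca
  | acbbcac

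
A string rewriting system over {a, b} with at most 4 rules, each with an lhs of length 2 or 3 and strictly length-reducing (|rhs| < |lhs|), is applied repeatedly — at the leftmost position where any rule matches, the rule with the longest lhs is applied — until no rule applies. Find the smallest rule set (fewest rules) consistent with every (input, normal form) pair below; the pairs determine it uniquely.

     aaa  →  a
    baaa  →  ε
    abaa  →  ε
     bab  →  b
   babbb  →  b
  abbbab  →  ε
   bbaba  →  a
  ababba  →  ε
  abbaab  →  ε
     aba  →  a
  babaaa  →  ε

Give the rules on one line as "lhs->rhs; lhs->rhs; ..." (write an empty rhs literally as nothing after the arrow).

  | aaa => a
  | baaa => aa => ε
  | abaa => aa => ε
  | bab => b

aa->; ab->; ba->; bb->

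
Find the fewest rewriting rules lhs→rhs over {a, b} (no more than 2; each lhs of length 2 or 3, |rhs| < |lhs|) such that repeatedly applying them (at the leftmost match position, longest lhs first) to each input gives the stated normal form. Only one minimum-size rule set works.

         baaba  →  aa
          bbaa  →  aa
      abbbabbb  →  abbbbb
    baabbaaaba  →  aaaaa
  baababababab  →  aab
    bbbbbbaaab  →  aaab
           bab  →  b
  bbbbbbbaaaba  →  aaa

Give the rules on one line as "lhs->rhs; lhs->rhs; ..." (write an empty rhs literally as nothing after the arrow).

ba->; baa->aa

  | baaba => aaba => aa
  | bbaa => baa => aa
  | abbbabbb => abbbbb
  | baabbaaaba => aabbaaaba => aabaaaba => aaaaaba => aaaaa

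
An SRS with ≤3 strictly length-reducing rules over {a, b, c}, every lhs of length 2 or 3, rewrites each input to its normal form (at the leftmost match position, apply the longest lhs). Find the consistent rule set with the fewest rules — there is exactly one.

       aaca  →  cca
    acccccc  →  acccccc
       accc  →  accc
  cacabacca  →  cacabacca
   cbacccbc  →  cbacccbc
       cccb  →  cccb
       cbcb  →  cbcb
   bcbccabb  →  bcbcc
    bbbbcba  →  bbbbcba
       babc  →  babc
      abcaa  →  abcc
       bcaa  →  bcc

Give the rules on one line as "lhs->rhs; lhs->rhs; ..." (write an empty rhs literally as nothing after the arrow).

  | aaca => cca
  | acccccc
  | accc
  | cacabacca

aa->c; abb->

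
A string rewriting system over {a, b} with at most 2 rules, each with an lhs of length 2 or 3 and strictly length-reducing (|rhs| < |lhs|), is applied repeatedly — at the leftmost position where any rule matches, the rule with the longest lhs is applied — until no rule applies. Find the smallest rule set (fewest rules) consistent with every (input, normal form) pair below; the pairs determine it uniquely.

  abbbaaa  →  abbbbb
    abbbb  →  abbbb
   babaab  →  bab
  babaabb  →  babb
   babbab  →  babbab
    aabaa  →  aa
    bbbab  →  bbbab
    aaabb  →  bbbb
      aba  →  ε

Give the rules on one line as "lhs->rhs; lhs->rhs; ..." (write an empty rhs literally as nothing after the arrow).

aaa->bb; aba->

  | abbbaaa => abbbbb
  | abbbb
  | babaab => bab
  | babaabb => babb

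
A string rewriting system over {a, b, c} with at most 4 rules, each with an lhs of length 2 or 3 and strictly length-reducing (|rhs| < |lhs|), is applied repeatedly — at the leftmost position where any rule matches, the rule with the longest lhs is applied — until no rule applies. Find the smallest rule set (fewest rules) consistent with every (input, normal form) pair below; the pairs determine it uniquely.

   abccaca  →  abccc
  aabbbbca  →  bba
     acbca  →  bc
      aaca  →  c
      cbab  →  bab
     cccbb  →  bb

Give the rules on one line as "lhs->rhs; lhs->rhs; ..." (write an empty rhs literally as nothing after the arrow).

  | abccaca => abccca => abccc
  | aabbbbca => aabbcba => aacbba => acbba => cbba => bba
  | acbca => cbca => bca => bc
  | aaca => aca => ca => c

ac->c; bbc->cb; ca->c; cb->b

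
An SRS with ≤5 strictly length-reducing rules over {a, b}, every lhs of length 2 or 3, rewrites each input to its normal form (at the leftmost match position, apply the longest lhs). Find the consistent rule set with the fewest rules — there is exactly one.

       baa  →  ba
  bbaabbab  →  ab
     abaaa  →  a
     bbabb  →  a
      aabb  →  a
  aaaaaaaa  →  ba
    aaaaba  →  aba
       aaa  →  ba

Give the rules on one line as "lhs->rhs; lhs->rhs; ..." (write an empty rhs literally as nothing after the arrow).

  | baa => ba
  | bbaabbab => aabbab => abbab => aab => ab
  | abaaa => abba => aa => a
  | bbabb => abb => a

aa->a; aaa->ba; bab->ab; bb->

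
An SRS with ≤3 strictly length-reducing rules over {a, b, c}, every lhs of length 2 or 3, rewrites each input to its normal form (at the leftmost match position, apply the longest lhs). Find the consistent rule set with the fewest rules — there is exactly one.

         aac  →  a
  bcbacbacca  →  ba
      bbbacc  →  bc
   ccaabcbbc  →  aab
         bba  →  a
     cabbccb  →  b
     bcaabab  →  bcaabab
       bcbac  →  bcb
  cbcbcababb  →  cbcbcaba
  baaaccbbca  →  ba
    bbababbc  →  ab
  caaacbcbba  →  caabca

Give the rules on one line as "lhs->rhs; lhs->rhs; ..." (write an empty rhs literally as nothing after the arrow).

  | aac => a
  | bcbacbacca => bcbbacca => bcacca => bcca => ba
  | bbbacc => bacc => bc
  | ccaabcbbc => aabcbbc => aabcc => aab

ac->; bb->; cc->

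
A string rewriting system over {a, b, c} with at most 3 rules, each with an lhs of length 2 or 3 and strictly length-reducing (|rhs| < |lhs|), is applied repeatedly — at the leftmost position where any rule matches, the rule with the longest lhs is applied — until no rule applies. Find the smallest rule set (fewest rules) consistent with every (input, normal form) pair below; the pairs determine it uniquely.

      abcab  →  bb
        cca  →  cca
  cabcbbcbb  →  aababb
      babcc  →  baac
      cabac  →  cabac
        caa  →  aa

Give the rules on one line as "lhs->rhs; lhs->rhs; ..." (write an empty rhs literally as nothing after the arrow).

  | abcab => aaab => bb
  | cca
  | cabcbbcbb => caabbcbb => aabbcbb => aababb
  | babcc => baac

aaa->b; bc->a; caa->aa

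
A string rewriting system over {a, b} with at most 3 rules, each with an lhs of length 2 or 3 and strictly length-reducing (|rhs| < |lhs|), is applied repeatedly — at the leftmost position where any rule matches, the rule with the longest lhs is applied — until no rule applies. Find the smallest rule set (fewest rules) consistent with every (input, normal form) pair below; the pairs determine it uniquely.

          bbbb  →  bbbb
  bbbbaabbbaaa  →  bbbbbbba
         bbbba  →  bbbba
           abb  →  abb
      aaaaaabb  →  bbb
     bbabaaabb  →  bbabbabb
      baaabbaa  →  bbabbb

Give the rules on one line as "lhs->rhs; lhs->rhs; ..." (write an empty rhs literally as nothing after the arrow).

aa->b; aab->

  | bbbb
  | bbbbaabbbaaa => bbbbbbaaa => bbbbbbba
  | bbbba
  | abb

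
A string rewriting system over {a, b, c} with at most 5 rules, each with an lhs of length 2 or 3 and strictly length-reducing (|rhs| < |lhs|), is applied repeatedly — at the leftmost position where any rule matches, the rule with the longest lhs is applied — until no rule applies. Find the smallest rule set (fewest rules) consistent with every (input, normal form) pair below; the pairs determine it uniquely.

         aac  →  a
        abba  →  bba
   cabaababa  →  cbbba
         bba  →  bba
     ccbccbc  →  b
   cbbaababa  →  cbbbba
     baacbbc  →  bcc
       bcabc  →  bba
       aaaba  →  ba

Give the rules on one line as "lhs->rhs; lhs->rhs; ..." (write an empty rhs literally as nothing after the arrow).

  | aac => a
  | abba => bba
  | cabaababa => cbaababa => cbababa => cbbaba => cbbba
  | bba

ab->b; ac->; acb->c; cbc->ba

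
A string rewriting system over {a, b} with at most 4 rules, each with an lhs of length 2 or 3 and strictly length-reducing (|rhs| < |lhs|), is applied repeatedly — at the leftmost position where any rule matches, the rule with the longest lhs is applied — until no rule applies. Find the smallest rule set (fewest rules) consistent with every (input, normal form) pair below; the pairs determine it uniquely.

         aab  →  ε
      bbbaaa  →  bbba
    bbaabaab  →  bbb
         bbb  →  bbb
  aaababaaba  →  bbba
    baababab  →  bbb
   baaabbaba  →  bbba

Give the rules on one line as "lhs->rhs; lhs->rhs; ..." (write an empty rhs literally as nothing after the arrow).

  | aab => ab => ε
  | bbbaaa => bbbaa => bbba
  | bbaabaab => bbabaab => bbbaab => bbbab => bbb
  | bbb

aa->a; ab->; aba->ba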